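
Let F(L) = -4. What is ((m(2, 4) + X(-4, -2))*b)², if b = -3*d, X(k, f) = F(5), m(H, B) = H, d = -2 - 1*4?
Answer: 1296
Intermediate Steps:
d = -6 (d = -2 - 4 = -6)
X(k, f) = -4
b = 18 (b = -3*(-6) = 18)
((m(2, 4) + X(-4, -2))*b)² = ((2 - 4)*18)² = (-2*18)² = (-36)² = 1296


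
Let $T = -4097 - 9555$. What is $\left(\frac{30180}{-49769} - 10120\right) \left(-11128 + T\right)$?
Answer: $\frac{12481499158800}{49769} \approx 2.5079 \cdot 10^{8}$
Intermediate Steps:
$T = -13652$ ($T = -4097 - 9555 = -13652$)
$\left(\frac{30180}{-49769} - 10120\right) \left(-11128 + T\right) = \left(\frac{30180}{-49769} - 10120\right) \left(-11128 - 13652\right) = \left(30180 \left(- \frac{1}{49769}\right) - 10120\right) \left(-24780\right) = \left(- \frac{30180}{49769} - 10120\right) \left(-24780\right) = \left(- \frac{503692460}{49769}\right) \left(-24780\right) = \frac{12481499158800}{49769}$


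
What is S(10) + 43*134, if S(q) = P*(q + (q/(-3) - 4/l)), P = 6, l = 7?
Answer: 40590/7 ≈ 5798.6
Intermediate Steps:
S(q) = -24/7 + 4*q (S(q) = 6*(q + (q/(-3) - 4/7)) = 6*(q + (q*(-⅓) - 4*⅐)) = 6*(q + (-q/3 - 4/7)) = 6*(q + (-4/7 - q/3)) = 6*(-4/7 + 2*q/3) = -24/7 + 4*q)
S(10) + 43*134 = (-24/7 + 4*10) + 43*134 = (-24/7 + 40) + 5762 = 256/7 + 5762 = 40590/7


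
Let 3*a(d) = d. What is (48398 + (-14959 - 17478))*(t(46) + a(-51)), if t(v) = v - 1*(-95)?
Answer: 1979164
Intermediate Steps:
a(d) = d/3
t(v) = 95 + v (t(v) = v + 95 = 95 + v)
(48398 + (-14959 - 17478))*(t(46) + a(-51)) = (48398 + (-14959 - 17478))*((95 + 46) + (⅓)*(-51)) = (48398 - 32437)*(141 - 17) = 15961*124 = 1979164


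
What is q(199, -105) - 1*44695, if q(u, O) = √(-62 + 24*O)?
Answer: -44695 + I*√2582 ≈ -44695.0 + 50.813*I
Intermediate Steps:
q(199, -105) - 1*44695 = √(-62 + 24*(-105)) - 1*44695 = √(-62 - 2520) - 44695 = √(-2582) - 44695 = I*√2582 - 44695 = -44695 + I*√2582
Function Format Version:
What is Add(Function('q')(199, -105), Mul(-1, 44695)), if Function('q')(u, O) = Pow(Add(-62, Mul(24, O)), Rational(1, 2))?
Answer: Add(-44695, Mul(I, Pow(2582, Rational(1, 2)))) ≈ Add(-44695., Mul(50.813, I))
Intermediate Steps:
Add(Function('q')(199, -105), Mul(-1, 44695)) = Add(Pow(Add(-62, Mul(24, -105)), Rational(1, 2)), Mul(-1, 44695)) = Add(Pow(Add(-62, -2520), Rational(1, 2)), -44695) = Add(Pow(-2582, Rational(1, 2)), -44695) = Add(Mul(I, Pow(2582, Rational(1, 2))), -44695) = Add(-44695, Mul(I, Pow(2582, Rational(1, 2))))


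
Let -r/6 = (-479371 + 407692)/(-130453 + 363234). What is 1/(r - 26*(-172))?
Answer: 232781/1041426706 ≈ 0.00022352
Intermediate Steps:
r = 430074/232781 (r = -6*(-479371 + 407692)/(-130453 + 363234) = -(-430074)/232781 = -6*(-71679/232781) = 430074/232781 ≈ 1.8475)
1/(r - 26*(-172)) = 1/(430074/232781 - 26*(-172)) = 1/(430074/232781 + 4472) = 1/(1041426706/232781) = 232781/1041426706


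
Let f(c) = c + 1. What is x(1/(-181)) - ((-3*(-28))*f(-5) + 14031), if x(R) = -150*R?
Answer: -2478645/181 ≈ -13694.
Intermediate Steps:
f(c) = 1 + c
x(1/(-181)) - ((-3*(-28))*f(-5) + 14031) = -150/(-181) - ((-3*(-28))*(1 - 5) + 14031) = -150*(-1/181) - (84*(-4) + 14031) = 150/181 - (-336 + 14031) = 150/181 - 1*13695 = 150/181 - 13695 = -2478645/181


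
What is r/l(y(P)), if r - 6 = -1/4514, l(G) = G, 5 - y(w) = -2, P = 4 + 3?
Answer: 3869/4514 ≈ 0.85711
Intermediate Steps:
P = 7
y(w) = 7 (y(w) = 5 - 1*(-2) = 5 + 2 = 7)
r = 27083/4514 (r = 6 - 1/4514 = 27083/4514 ≈ 5.9998)
r/l(y(P)) = (27083/4514)/7 = (27083/4514)*(⅐) = 3869/4514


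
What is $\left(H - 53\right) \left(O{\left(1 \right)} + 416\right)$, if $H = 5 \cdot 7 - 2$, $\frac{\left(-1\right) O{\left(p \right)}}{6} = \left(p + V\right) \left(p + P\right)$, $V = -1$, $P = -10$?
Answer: $-8320$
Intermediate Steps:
$O{\left(p \right)} = - 6 \left(-1 + p\right) \left(-10 + p\right)$ ($O{\left(p \right)} = - 6 \left(p - 1\right) \left(p - 10\right) = - 6 \left(-1 + p\right) \left(-10 + p\right)$)
$H = 33$ ($H = 35 - 2 = 33$)
$\left(H - 53\right) \left(O{\left(1 \right)} + 416\right) = \left(33 - 53\right) \left(\left(-60 - 6 \cdot 1^{2} + 66 \cdot 1\right) + 416\right) = - 20 \left(\left(-60 - 6 + 66\right) + 416\right) = - 20 \left(0 + 416\right) = \left(-20\right) 416 = -8320$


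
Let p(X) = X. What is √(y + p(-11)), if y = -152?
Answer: I*√163 ≈ 12.767*I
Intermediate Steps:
√(y + p(-11)) = √(-152 - 11) = √(-163) = I*√163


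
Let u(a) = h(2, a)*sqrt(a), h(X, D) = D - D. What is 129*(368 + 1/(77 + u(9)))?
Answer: 3655473/77 ≈ 47474.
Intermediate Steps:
h(X, D) = 0
u(a) = 0 (u(a) = 0*sqrt(a) = 0)
129*(368 + 1/(77 + u(9))) = 129*(368 + 1/(77 + 0)) = 129*(368 + 1/77) = 129*(28337/77) = 3655473/77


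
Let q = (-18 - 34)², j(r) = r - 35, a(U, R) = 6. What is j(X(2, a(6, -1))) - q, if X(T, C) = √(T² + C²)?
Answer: -2739 + 2*√10 ≈ -2732.7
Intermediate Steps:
X(T, C) = √(C² + T²)
j(r) = -35 + r
q = 2704 (q = (-52)² = 2704)
j(X(2, a(6, -1))) - q = (-35 + √(6² + 2²)) - 1*2704 = (-35 + √(36 + 4)) - 2704 = (-35 + √40) - 2704 = (-35 + 2*√10) - 2704 = -2739 + 2*√10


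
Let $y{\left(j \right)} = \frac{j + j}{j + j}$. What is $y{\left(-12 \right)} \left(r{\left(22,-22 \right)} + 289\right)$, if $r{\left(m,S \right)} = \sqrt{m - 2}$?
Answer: $289 + 2 \sqrt{5} \approx 293.47$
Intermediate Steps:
$r{\left(m,S \right)} = \sqrt{-2 + m}$
$y{\left(j \right)} = 1$ ($y{\left(j \right)} = \frac{2 j}{2 j} = 2 j \frac{1}{2 j} = 1$)
$y{\left(-12 \right)} \left(r{\left(22,-22 \right)} + 289\right) = 1 \left(\sqrt{-2 + 22} + 289\right) = 1 \left(\sqrt{20} + 289\right) = 1 \left(2 \sqrt{5} + 289\right) = 1 \left(289 + 2 \sqrt{5}\right) = 289 + 2 \sqrt{5}$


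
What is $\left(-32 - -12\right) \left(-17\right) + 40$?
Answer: $380$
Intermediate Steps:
$\left(-32 - -12\right) \left(-17\right) + 40 = \left(-32 + 12\right) \left(-17\right) + 40 = \left(-20\right) \left(-17\right) + 40 = 340 + 40 = 380$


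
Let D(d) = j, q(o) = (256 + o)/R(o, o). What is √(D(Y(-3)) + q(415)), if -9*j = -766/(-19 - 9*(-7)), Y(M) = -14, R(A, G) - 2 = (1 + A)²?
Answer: √1755949322138/951819 ≈ 1.3922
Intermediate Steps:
R(A, G) = 2 + (1 + A)²
q(o) = (256 + o)/(2 + (1 + o)²)
j = 383/198 (j = -(-766)/(9*(-19 - 9*(-7))) = -(-766)/(9*(-19 + 63)) = -(-766)/(9*44) = -⅑*(-383/22) = 383/198 ≈ 1.9343)
D(d) = 383/198
√(D(Y(-3)) + q(415)) = √(383/198 + (256 + 415)/(2 + (1 + 415)²)) = √(383/198 + 671/(2 + 416²)) = √(383/198 + 671/(2 + 173056)) = √(383/198 + 671/173058) = √(5534506/2855457) = √1755949322138/951819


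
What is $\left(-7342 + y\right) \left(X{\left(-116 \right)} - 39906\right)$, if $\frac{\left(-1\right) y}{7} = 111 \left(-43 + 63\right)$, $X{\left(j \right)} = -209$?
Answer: $917911430$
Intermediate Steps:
$y = -15540$ ($y = - 7 \cdot 111 \left(-43 + 63\right) = - 7 \cdot 111 \cdot 20 = \left(-7\right) 2220 = -15540$)
$\left(-7342 + y\right) \left(X{\left(-116 \right)} - 39906\right) = \left(-7342 - 15540\right) \left(-209 - 39906\right) = \left(-22882\right) \left(-40115\right) = 917911430$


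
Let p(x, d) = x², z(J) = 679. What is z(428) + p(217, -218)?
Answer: 47768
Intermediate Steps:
z(428) + p(217, -218) = 679 + 217² = 679 + 47089 = 47768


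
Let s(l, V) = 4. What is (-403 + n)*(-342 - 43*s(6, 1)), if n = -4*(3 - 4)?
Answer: 205086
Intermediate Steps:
n = 4 (n = -4*(-1) = 4)
(-403 + n)*(-342 - 43*s(6, 1)) = (-403 + 4)*(-342 - 43*4) = -399*(-342 - 172) = -399*(-514) = 205086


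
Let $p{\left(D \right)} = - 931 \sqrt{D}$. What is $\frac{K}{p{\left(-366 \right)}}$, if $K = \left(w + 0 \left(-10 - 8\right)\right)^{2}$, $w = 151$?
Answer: $\frac{22801 i \sqrt{366}}{340746} \approx 1.2802 i$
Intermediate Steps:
$K = 22801$ ($K = \left(151 + 0 \left(-10 - 8\right)\right)^{2} = \left(151 + 0 \left(-18\right)\right)^{2} = \left(151 + 0\right)^{2} = 151^{2} = 22801$)
$\frac{K}{p{\left(-366 \right)}} = \frac{22801}{\left(-931\right) \sqrt{-366}} = \frac{22801}{\left(-931\right) i \sqrt{366}} = 22801 \frac{i \sqrt{366}}{340746} = \frac{22801 i \sqrt{366}}{340746}$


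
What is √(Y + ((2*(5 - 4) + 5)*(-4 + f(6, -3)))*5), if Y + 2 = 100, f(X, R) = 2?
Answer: 2*√7 ≈ 5.2915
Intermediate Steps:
Y = 98 (Y = -2 + 100 = 98)
√(Y + ((2*(5 - 4) + 5)*(-4 + f(6, -3)))*5) = √(98 + ((2*(5 - 4) + 5)*(-4 + 2))*5) = √(98 + ((2*1 + 5)*(-2))*5) = √(98 + ((2 + 5)*(-2))*5) = √(98 + (7*(-2))*5) = √(98 - 14*5) = √(98 - 70) = √28 = 2*√7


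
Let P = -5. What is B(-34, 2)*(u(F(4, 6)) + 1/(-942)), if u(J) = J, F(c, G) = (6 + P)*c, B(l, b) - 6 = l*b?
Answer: -116777/471 ≈ -247.93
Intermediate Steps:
B(l, b) = 6 + b*l (B(l, b) = 6 + l*b = 6 + b*l)
F(c, G) = c (F(c, G) = (6 - 5)*c = 1*c = c)
B(-34, 2)*(u(F(4, 6)) + 1/(-942)) = (6 + 2*(-34))*(4 + 1/(-942)) = (6 - 68)*(4 - 1/942) = -62*3767/942 = -116777/471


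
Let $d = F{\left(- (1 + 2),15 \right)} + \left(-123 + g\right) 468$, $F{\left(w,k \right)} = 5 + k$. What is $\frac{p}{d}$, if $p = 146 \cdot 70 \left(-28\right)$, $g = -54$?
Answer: $\frac{17885}{5176} \approx 3.4554$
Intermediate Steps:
$p = -286160$ ($p = 146 \left(-1960\right) = -286160$)
$d = -82816$ ($d = \left(5 + 15\right) + \left(-123 - 54\right) 468 = 20 - 82836 = -82816$)
$\frac{p}{d} = - \frac{286160}{-82816} = \left(-286160\right) \left(- \frac{1}{82816}\right) = \frac{17885}{5176}$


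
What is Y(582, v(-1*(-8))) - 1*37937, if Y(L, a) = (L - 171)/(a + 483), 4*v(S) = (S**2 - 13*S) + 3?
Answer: -71888971/1895 ≈ -37936.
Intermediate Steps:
v(S) = 3/4 - 13*S/4 + S**2/4 (v(S) = ((S**2 - 13*S) + 3)/4 = (3 + S**2 - 13*S)/4 = 3/4 - 13*S/4 + S**2/4)
Y(L, a) = (-171 + L)/(483 + a)
Y(582, v(-1*(-8))) - 1*37937 = (-171 + 582)/(483 + (3/4 - (-13)*(-8)/4 + (-1*(-8))**2/4)) - 1*37937 = 411/(483 + (3/4 - 13/4*8 + (1/4)*8**2)) - 37937 = 411/(483 + (3/4 - 26 + (1/4)*64)) - 37937 = 411/(483 + (3/4 - 26 + 16)) - 37937 = 411/(483 - 37/4) - 37937 = 411/(1895/4) - 37937 = (4/1895)*411 - 37937 = 1644/1895 - 37937 = -71888971/1895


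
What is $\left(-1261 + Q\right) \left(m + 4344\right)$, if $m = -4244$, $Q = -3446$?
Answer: $-470700$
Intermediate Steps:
$\left(-1261 + Q\right) \left(m + 4344\right) = \left(-1261 - 3446\right) \left(-4244 + 4344\right) = \left(-4707\right) 100 = -470700$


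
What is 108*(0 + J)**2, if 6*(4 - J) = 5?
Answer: 1083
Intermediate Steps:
J = 19/6 (J = 4 - 1/6*5 = 4 - 5/6 = 19/6 ≈ 3.1667)
108*(0 + J)**2 = 108*(0 + 19/6)**2 = 108*(19/6)**2 = 108*(361/36) = 1083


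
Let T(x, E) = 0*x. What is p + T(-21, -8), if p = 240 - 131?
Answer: 109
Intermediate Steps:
T(x, E) = 0
p = 109
p + T(-21, -8) = 109 + 0 = 109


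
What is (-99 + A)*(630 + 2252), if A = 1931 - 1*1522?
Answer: 893420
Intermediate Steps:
A = 409 (A = 1931 - 1522 = 409)
(-99 + A)*(630 + 2252) = (-99 + 409)*(630 + 2252) = 310*2882 = 893420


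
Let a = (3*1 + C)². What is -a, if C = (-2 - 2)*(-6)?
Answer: -729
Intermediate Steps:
C = 24 (C = -4*(-6) = 24)
a = 729 (a = (3*1 + 24)² = (3 + 24)² = 27² = 729)
-a = -1*729 = -729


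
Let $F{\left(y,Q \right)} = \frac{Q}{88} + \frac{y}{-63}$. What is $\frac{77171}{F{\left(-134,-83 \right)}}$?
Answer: $\frac{427836024}{6563} \approx 65189.0$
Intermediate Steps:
$F{\left(y,Q \right)} = - \frac{y}{63} + \frac{Q}{88}$ ($F{\left(y,Q \right)} = Q \frac{1}{88} + y \left(- \frac{1}{63}\right) = \frac{Q}{88} - \frac{y}{63} = - \frac{y}{63} + \frac{Q}{88}$)
$\frac{77171}{F{\left(-134,-83 \right)}} = \frac{77171}{\left(- \frac{1}{63}\right) \left(-134\right) + \frac{1}{88} \left(-83\right)} = \frac{77171}{\frac{134}{63} - \frac{83}{88}} = \frac{77171}{\frac{6563}{5544}} = 77171 \cdot \frac{5544}{6563} = \frac{427836024}{6563}$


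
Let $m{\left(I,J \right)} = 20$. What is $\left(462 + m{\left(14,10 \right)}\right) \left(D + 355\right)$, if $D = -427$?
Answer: $-34704$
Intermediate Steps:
$\left(462 + m{\left(14,10 \right)}\right) \left(D + 355\right) = \left(462 + 20\right) \left(-427 + 355\right) = 482 \left(-72\right) = -34704$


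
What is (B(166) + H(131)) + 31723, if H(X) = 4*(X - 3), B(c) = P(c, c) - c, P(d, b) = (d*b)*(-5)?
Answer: -105711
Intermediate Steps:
P(d, b) = -5*b*d (P(d, b) = (b*d)*(-5) = -5*b*d)
B(c) = -c - 5*c² (B(c) = -5*c*c - c = -5*c² - c = -c - 5*c²)
H(X) = -12 + 4*X (H(X) = 4*(-3 + X) = -12 + 4*X)
(B(166) + H(131)) + 31723 = (166*(-1 - 5*166) + (-12 + 4*131)) + 31723 = (166*(-1 - 830) + (-12 + 524)) + 31723 = (166*(-831) + 512) + 31723 = (-137946 + 512) + 31723 = -137434 + 31723 = -105711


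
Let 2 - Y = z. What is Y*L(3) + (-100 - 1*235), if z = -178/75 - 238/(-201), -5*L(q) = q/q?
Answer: -2810967/8375 ≈ -335.64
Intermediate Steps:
L(q) = -⅕ (L(q) = -q/(5*q) = -⅕*1 = -⅕)
z = -1992/1675 (z = -178*1/75 - 238*(-1/201) = -178/75 + 238/201 = -1992/1675 ≈ -1.1893)
Y = 5342/1675 (Y = 2 - 1*(-1992/1675) = 2 + 1992/1675 = 5342/1675 ≈ 3.1893)
Y*L(3) + (-100 - 1*235) = (5342/1675)*(-⅕) + (-100 - 1*235) = -5342/8375 + (-100 - 235) = -5342/8375 - 335 = -2810967/8375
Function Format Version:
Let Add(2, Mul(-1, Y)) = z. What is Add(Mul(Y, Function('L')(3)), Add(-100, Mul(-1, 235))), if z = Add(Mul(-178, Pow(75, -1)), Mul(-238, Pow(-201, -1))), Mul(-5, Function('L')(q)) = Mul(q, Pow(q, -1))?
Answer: Rational(-2810967, 8375) ≈ -335.64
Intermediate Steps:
Function('L')(q) = Rational(-1, 5) (Function('L')(q) = Mul(Rational(-1, 5), Mul(q, Pow(q, -1))) = Mul(Rational(-1, 5), 1) = Rational(-1, 5))
z = Rational(-1992, 1675) (z = Add(Mul(-178, Rational(1, 75)), Mul(-238, Rational(-1, 201))) = Add(Rational(-178, 75), Rational(238, 201)) = Rational(-1992, 1675) ≈ -1.1893)
Y = Rational(5342, 1675) (Y = Add(2, Mul(-1, Rational(-1992, 1675))) = Add(2, Rational(1992, 1675)) = Rational(5342, 1675) ≈ 3.1893)
Add(Mul(Y, Function('L')(3)), Add(-100, Mul(-1, 235))) = Add(Mul(Rational(5342, 1675), Rational(-1, 5)), Add(-100, Mul(-1, 235))) = Add(Rational(-5342, 8375), Add(-100, -235)) = Add(Rational(-5342, 8375), -335) = Rational(-2810967, 8375)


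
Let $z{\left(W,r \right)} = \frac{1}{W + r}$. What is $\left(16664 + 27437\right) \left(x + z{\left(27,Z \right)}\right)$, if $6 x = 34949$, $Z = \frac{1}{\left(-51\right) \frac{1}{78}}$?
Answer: $\frac{667381270919}{2598} \approx 2.5688 \cdot 10^{8}$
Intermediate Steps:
$Z = - \frac{26}{17}$ ($Z = \frac{1}{\left(-51\right) \frac{1}{78}} = \frac{1}{- \frac{17}{26}} = - \frac{26}{17} \approx -1.5294$)
$x = \frac{34949}{6}$ ($x = \frac{1}{6} \cdot 34949 = \frac{34949}{6} \approx 5824.8$)
$\left(16664 + 27437\right) \left(x + z{\left(27,Z \right)}\right) = \left(16664 + 27437\right) \left(\frac{34949}{6} + \frac{1}{27 - \frac{26}{17}}\right) = 44101 \left(\frac{34949}{6} + \frac{1}{\frac{433}{17}}\right) = 44101 \left(\frac{34949}{6} + \frac{17}{433}\right) = 44101 \cdot \frac{15133019}{2598} = \frac{667381270919}{2598}$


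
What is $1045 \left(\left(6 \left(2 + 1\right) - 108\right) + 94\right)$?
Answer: $4180$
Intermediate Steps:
$1045 \left(\left(6 \left(2 + 1\right) - 108\right) + 94\right) = 1045 \left(\left(6 \cdot 3 - 108\right) + 94\right) = 1045 \left(\left(18 - 108\right) + 94\right) = 1045 \left(-90 + 94\right) = 1045 \cdot 4 = 4180$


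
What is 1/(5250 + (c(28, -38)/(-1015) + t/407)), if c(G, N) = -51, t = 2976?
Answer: 413105/2171842647 ≈ 0.00019021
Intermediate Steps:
1/(5250 + (c(28, -38)/(-1015) + t/407)) = 1/(5250 + (-51/(-1015) + 2976/407)) = 1/(5250 + (-51*(-1/1015) + 2976*(1/407))) = 1/(5250 + (51/1015 + 2976/407)) = 1/(5250 + 3041397/413105) = 1/(2171842647/413105) = 413105/2171842647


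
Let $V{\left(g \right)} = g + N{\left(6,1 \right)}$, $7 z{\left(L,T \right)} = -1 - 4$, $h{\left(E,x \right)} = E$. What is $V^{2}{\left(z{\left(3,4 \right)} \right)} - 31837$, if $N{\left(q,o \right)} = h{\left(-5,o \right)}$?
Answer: $- \frac{1558413}{49} \approx -31804.0$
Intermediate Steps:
$z{\left(L,T \right)} = - \frac{5}{7}$ ($z{\left(L,T \right)} = \frac{-1 - 4}{7} = \frac{1}{7} \left(-5\right) = - \frac{5}{7}$)
$N{\left(q,o \right)} = -5$
$V{\left(g \right)} = -5 + g$ ($V{\left(g \right)} = g - 5 = -5 + g$)
$V^{2}{\left(z{\left(3,4 \right)} \right)} - 31837 = \left(-5 - \frac{5}{7}\right)^{2} - 31837 = \left(- \frac{40}{7}\right)^{2} - 31837 = \frac{1600}{49} - 31837 = - \frac{1558413}{49}$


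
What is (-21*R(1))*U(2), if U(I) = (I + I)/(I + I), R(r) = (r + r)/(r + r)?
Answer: -21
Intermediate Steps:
R(r) = 1 (R(r) = (2*r)/((2*r)) = (2*r)*(1/(2*r)) = 1)
U(I) = 1 (U(I) = (2*I)/((2*I)) = (2*I)*(1/(2*I)) = 1)
(-21*R(1))*U(2) = -21*1*1 = -21*1 = -21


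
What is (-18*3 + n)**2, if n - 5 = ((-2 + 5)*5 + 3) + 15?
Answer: 256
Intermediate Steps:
n = 38 (n = 5 + (((-2 + 5)*5 + 3) + 15) = 5 + ((3*5 + 3) + 15) = 5 + ((15 + 3) + 15) = 5 + (18 + 15) = 5 + 33 = 38)
(-18*3 + n)**2 = (-18*3 + 38)**2 = (-54 + 38)**2 = (-16)**2 = 256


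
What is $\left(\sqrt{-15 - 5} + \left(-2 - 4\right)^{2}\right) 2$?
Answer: $72 + 4 i \sqrt{5} \approx 72.0 + 8.9443 i$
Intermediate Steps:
$\left(\sqrt{-15 - 5} + \left(-2 - 4\right)^{2}\right) 2 = \left(\sqrt{-20} + \left(-6\right)^{2}\right) 2 = \left(2 i \sqrt{5} + 36\right) 2 = \left(36 + 2 i \sqrt{5}\right) 2 = 72 + 4 i \sqrt{5}$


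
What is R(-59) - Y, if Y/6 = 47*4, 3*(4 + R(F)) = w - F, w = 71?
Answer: -3266/3 ≈ -1088.7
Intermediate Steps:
R(F) = 59/3 - F/3 (R(F) = -4 + (71 - F)/3 = -4 + (71/3 - F/3) = 59/3 - F/3)
Y = 1128 (Y = 6*(47*4) = 6*188 = 1128)
R(-59) - Y = (59/3 - ⅓*(-59)) - 1*1128 = (59/3 + 59/3) - 1128 = 118/3 - 1128 = -3266/3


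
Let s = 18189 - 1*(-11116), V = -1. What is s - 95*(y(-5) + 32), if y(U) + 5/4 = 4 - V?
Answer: 103635/4 ≈ 25909.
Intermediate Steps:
y(U) = 15/4 (y(U) = -5/4 + (4 - 1*(-1)) = -5/4 + (4 + 1) = -5/4 + 5 = 15/4)
s = 29305 (s = 18189 + 11116 = 29305)
s - 95*(y(-5) + 32) = 29305 - 95*(15/4 + 32) = 29305 - 95*143/4 = 29305 - 13585/4 = 103635/4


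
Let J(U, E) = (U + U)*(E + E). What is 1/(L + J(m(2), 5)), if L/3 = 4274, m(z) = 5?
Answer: 1/12922 ≈ 7.7387e-5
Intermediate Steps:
J(U, E) = 4*E*U (J(U, E) = (2*U)*(2*E) = 4*E*U)
L = 12822 (L = 3*4274 = 12822)
1/(L + J(m(2), 5)) = 1/(12822 + 4*5*5) = 1/(12822 + 100) = 1/12922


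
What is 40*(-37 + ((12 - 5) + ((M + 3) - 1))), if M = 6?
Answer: -880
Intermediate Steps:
40*(-37 + ((12 - 5) + ((M + 3) - 1))) = 40*(-37 + ((12 - 5) + ((6 + 3) - 1))) = 40*(-37 + (7 + (9 - 1))) = 40*(-37 + (7 + 8)) = 40*(-37 + 15) = 40*(-22) = -880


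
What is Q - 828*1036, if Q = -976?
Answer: -858784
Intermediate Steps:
Q - 828*1036 = -976 - 828*1036 = -976 - 857808 = -858784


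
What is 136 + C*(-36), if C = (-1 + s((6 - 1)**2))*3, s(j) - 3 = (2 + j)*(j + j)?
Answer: -145880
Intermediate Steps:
s(j) = 3 + 2*j*(2 + j) (s(j) = 3 + (2 + j)*(j + j) = 3 + (2 + j)*(2*j) = 3 + 2*j*(2 + j))
C = 4056 (C = (-1 + (3 + 2*((6 - 1)**2)**2 + 4*(6 - 1)**2))*3 = (-1 + (3 + 2*(5**2)**2 + 4*5**2))*3 = (-1 + (3 + 2*25**2 + 4*25))*3 = (-1 + (3 + 2*625 + 100))*3 = (-1 + (3 + 1250 + 100))*3 = (-1 + 1353)*3 = 1352*3 = 4056)
136 + C*(-36) = 136 + 4056*(-36) = 136 - 146016 = -145880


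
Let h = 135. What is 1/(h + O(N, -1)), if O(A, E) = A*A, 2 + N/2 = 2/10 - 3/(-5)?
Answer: 25/3519 ≈ 0.0071043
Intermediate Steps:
N = -12/5 (N = -4 + 2*(2/10 - 3/(-5)) = -4 + 2*(2*(⅒) - 3*(-⅕)) = -4 + 2*(⅕ + ⅗) = -4 + 2*(⅘) = -4 + 8/5 = -12/5 ≈ -2.4000)
O(A, E) = A²
1/(h + O(N, -1)) = 1/(135 + (-12/5)²) = 1/(135 + 144/25) = 1/(3519/25) = 25/3519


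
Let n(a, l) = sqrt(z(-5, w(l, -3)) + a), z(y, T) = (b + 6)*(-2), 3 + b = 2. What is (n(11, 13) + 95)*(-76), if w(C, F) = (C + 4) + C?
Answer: -7296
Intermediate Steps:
b = -1 (b = -3 + 2 = -1)
w(C, F) = 4 + 2*C (w(C, F) = (4 + C) + C = 4 + 2*C)
z(y, T) = -10 (z(y, T) = (-1 + 6)*(-2) = 5*(-2) = -10)
n(a, l) = sqrt(-10 + a)
(n(11, 13) + 95)*(-76) = (sqrt(-10 + 11) + 95)*(-76) = (sqrt(1) + 95)*(-76) = (1 + 95)*(-76) = 96*(-76) = -7296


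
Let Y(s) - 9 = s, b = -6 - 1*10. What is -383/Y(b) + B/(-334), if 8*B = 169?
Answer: 1022193/18704 ≈ 54.651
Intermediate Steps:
B = 169/8 (B = (⅛)*169 = 169/8 ≈ 21.125)
b = -16 (b = -6 - 10 = -16)
Y(s) = 9 + s
-383/Y(b) + B/(-334) = -383/(9 - 16) + (169/8)/(-334) = -383/(-7) + (169/8)*(-1/334) = -383*(-⅐) - 169/2672 = 383/7 - 169/2672 = 1022193/18704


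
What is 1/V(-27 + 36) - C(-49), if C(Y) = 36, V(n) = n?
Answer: -323/9 ≈ -35.889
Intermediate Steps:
1/V(-27 + 36) - C(-49) = 1/(-27 + 36) - 1*36 = 1/9 - 36 = ⅑ - 36 = -323/9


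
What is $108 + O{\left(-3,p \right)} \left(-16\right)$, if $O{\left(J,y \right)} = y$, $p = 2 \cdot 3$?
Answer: $12$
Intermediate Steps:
$p = 6$
$108 + O{\left(-3,p \right)} \left(-16\right) = 108 + 6 \left(-16\right) = 108 - 96 = 12$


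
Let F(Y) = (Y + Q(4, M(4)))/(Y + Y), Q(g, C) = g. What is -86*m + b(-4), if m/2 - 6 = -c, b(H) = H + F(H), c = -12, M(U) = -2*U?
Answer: -3100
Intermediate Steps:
F(Y) = (4 + Y)/(2*Y) (F(Y) = (Y + 4)/(Y + Y) = (4 + Y)/((2*Y)) = (4 + Y)*(1/(2*Y)) = (4 + Y)/(2*Y))
b(H) = H + (4 + H)/(2*H)
m = 36 (m = 12 + 2*(-1*(-12)) = 12 + 2*12 = 12 + 24 = 36)
-86*m + b(-4) = -86*36 + (½ - 4 + 2/(-4)) = -3096 + (½ - 4 + 2*(-¼)) = -3096 + (½ - 4 - ½) = -3096 - 4 = -3100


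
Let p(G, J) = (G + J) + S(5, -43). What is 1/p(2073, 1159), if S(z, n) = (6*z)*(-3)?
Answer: 1/3142 ≈ 0.00031827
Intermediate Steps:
S(z, n) = -18*z
p(G, J) = -90 + G + J (p(G, J) = (G + J) - 18*5 = (G + J) - 90 = -90 + G + J)
1/p(2073, 1159) = 1/(-90 + 2073 + 1159) = 1/3142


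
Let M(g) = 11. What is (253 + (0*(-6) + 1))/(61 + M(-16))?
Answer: 127/36 ≈ 3.5278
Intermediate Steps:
(253 + (0*(-6) + 1))/(61 + M(-16)) = (253 + (0*(-6) + 1))/(61 + 11) = (253 + (0 + 1))/72 = (253 + 1)*(1/72) = 254*(1/72) = 127/36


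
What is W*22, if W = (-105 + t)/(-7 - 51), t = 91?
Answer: 154/29 ≈ 5.3103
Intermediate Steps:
W = 7/29 (W = (-105 + 91)/(-7 - 51) = -14/(-58) = -14*(-1/58) = 7/29 ≈ 0.24138)
W*22 = (7/29)*22 = 154/29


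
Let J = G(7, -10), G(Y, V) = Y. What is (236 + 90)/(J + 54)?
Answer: 326/61 ≈ 5.3443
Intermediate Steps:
J = 7
(236 + 90)/(J + 54) = (236 + 90)/(7 + 54) = 326/61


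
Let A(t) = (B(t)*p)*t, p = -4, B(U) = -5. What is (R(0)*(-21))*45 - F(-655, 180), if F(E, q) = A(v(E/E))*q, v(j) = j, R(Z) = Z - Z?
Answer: -3600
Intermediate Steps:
R(Z) = 0
A(t) = 20*t (A(t) = (-5*(-4))*t = 20*t)
F(E, q) = 20*q (F(E, q) = (20*(E/E))*q = (20*1)*q = 20*q)
(R(0)*(-21))*45 - F(-655, 180) = (0*(-21))*45 - 20*180 = 0*45 - 1*3600 = 0 - 3600 = -3600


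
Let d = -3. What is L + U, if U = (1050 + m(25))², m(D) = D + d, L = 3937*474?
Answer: 3015322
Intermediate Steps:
L = 1866138
m(D) = -3 + D (m(D) = D - 3 = -3 + D)
U = 1149184 (U = (1050 + (-3 + 25))² = (1050 + 22)² = 1072² = 1149184)
L + U = 1866138 + 1149184 = 3015322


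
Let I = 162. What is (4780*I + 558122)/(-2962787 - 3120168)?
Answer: -1332482/6082955 ≈ -0.21905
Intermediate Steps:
(4780*I + 558122)/(-2962787 - 3120168) = (4780*162 + 558122)/(-2962787 - 3120168) = (774360 + 558122)/(-6082955) = 1332482*(-1/6082955) = -1332482/6082955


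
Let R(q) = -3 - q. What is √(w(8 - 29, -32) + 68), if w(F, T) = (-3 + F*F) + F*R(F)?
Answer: 8*√2 ≈ 11.314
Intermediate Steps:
w(F, T) = -3 + F² + F*(-3 - F) (w(F, T) = (-3 + F*F) + F*(-3 - F) = (-3 + F²) + F*(-3 - F) = -3 + F² + F*(-3 - F))
√(w(8 - 29, -32) + 68) = √((-3 - 3*(8 - 29)) + 68) = √((-3 - 3*(-21)) + 68) = √((-3 + 63) + 68) = √(60 + 68) = √128 = 8*√2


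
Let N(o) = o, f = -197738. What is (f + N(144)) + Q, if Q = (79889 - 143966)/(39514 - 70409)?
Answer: -6104602553/30895 ≈ -1.9759e+5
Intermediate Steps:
Q = 64077/30895 (Q = -64077/(-30895) = -64077*(-1/30895) = 64077/30895 ≈ 2.0740)
(f + N(144)) + Q = (-197738 + 144) + 64077/30895 = -197594 + 64077/30895 = -6104602553/30895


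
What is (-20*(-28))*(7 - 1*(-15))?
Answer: 12320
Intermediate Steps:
(-20*(-28))*(7 - 1*(-15)) = 560*(7 + 15) = 560*22 = 12320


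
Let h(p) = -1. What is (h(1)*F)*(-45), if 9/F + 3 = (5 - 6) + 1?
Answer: -135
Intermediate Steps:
F = -3 (F = 9/(-3 + ((5 - 6) + 1)) = 9/(-3 + (-1 + 1)) = 9/(-3 + 0) = 9/(-3) = 9*(-⅓) = -3)
(h(1)*F)*(-45) = -1*(-3)*(-45) = 3*(-45) = -135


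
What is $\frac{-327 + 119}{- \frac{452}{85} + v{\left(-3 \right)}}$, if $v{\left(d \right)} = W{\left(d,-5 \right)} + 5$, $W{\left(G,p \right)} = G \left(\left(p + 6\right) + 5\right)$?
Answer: $\frac{17680}{1557} \approx 11.355$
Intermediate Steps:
$W{\left(G,p \right)} = G \left(11 + p\right)$ ($W{\left(G,p \right)} = G \left(\left(6 + p\right) + 5\right) = G \left(11 + p\right)$)
$v{\left(d \right)} = 5 + 6 d$ ($v{\left(d \right)} = d \left(11 - 5\right) + 5 = d 6 + 5 = 6 d + 5 = 5 + 6 d$)
$\frac{-327 + 119}{- \frac{452}{85} + v{\left(-3 \right)}} = \frac{-327 + 119}{- \frac{452}{85} + \left(5 + 6 \left(-3\right)\right)} = - \frac{208}{\left(-452\right) \frac{1}{85} + \left(5 - 18\right)} = - \frac{208}{- \frac{452}{85} - 13} = - \frac{208}{- \frac{1557}{85}} = \left(-208\right) \left(- \frac{85}{1557}\right) = \frac{17680}{1557}$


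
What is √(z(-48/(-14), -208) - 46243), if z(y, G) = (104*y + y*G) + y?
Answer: I*√2283211/7 ≈ 215.86*I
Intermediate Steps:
z(y, G) = 105*y + G*y (z(y, G) = (104*y + G*y) + y = 105*y + G*y)
√(z(-48/(-14), -208) - 46243) = √((-48/(-14))*(105 - 208) - 46243) = √(-48*(-1/14)*(-103) - 46243) = √((24/7)*(-103) - 46243) = √(-2472/7 - 46243) = √(-326173/7) = I*√2283211/7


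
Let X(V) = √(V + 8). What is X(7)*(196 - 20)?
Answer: 176*√15 ≈ 681.65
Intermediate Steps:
X(V) = √(8 + V)
X(7)*(196 - 20) = √(8 + 7)*(196 - 20) = √15*176 = 176*√15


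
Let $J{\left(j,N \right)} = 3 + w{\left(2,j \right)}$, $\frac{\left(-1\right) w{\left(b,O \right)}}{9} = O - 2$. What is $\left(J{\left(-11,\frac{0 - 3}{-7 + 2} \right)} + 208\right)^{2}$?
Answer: $107584$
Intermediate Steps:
$w{\left(b,O \right)} = 18 - 9 O$ ($w{\left(b,O \right)} = - 9 \left(O - 2\right) = - 9 \left(-2 + O\right) = 18 - 9 O$)
$J{\left(j,N \right)} = 21 - 9 j$ ($J{\left(j,N \right)} = 3 - \left(-18 + 9 j\right) = 21 - 9 j$)
$\left(J{\left(-11,\frac{0 - 3}{-7 + 2} \right)} + 208\right)^{2} = \left(\left(21 - -99\right) + 208\right)^{2} = \left(\left(21 + 99\right) + 208\right)^{2} = \left(120 + 208\right)^{2} = 328^{2} = 107584$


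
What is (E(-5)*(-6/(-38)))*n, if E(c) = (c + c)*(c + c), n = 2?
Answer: 600/19 ≈ 31.579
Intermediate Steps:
E(c) = 4*c² (E(c) = (2*c)*(2*c) = 4*c²)
(E(-5)*(-6/(-38)))*n = ((4*(-5)²)*(-6/(-38)))*2 = ((4*25)*(-6*(-1/38)))*2 = (100*(3/19))*2 = (300/19)*2 = 600/19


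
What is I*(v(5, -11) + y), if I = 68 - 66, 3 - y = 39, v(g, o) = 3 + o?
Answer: -88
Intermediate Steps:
y = -36 (y = 3 - 1*39 = 3 - 39 = -36)
I = 2
I*(v(5, -11) + y) = 2*((3 - 11) - 36) = 2*(-8 - 36) = 2*(-44) = -88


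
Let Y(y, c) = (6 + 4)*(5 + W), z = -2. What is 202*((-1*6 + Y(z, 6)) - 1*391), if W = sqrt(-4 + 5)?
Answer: -68074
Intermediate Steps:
W = 1 (W = sqrt(1) = 1)
Y(y, c) = 60 (Y(y, c) = (6 + 4)*(5 + 1) = 10*6 = 60)
202*((-1*6 + Y(z, 6)) - 1*391) = 202*((-1*6 + 60) - 1*391) = 202*((-6 + 60) - 391) = 202*(54 - 391) = 202*(-337) = -68074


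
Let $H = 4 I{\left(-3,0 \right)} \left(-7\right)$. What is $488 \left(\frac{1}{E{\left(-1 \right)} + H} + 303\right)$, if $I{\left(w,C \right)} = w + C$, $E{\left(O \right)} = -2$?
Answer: $\frac{6062668}{41} \approx 1.4787 \cdot 10^{5}$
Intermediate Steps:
$I{\left(w,C \right)} = C + w$
$H = 84$ ($H = 4 \left(0 - 3\right) \left(-7\right) = 4 \left(-3\right) \left(-7\right) = \left(-12\right) \left(-7\right) = 84$)
$488 \left(\frac{1}{E{\left(-1 \right)} + H} + 303\right) = 488 \left(\frac{1}{-2 + 84} + 303\right) = 488 \left(\frac{1}{82} + 303\right) = 488 \cdot \frac{24847}{82} = \frac{6062668}{41}$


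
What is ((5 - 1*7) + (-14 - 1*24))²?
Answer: 1600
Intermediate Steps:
((5 - 1*7) + (-14 - 1*24))² = ((5 - 7) + (-14 - 24))² = (-2 - 38)² = (-40)² = 1600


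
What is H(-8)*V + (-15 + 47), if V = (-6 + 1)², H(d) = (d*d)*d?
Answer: -12768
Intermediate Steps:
H(d) = d³ (H(d) = d²*d = d³)
V = 25 (V = (-5)² = 25)
H(-8)*V + (-15 + 47) = (-8)³*25 + (-15 + 47) = -512*25 + 32 = -12800 + 32 = -12768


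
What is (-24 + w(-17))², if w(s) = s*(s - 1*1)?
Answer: 79524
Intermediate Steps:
w(s) = s*(-1 + s) (w(s) = s*(s - 1) = s*(-1 + s))
(-24 + w(-17))² = (-24 - 17*(-1 - 17))² = (-24 - 17*(-18))² = (-24 + 306)² = 282² = 79524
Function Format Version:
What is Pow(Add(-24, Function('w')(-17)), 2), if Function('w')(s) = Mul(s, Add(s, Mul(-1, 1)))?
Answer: 79524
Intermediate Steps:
Function('w')(s) = Mul(s, Add(-1, s)) (Function('w')(s) = Mul(s, Add(s, -1)) = Mul(s, Add(-1, s)))
Pow(Add(-24, Function('w')(-17)), 2) = Pow(Add(-24, Mul(-17, Add(-1, -17))), 2) = Pow(Add(-24, Mul(-17, -18)), 2) = Pow(Add(-24, 306), 2) = Pow(282, 2) = 79524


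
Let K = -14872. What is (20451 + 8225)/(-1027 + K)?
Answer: -28676/15899 ≈ -1.8036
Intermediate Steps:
(20451 + 8225)/(-1027 + K) = (20451 + 8225)/(-1027 - 14872) = 28676/(-15899) = 28676*(-1/15899) = -28676/15899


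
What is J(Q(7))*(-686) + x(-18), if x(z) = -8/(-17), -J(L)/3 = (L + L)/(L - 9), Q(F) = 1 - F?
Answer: 139984/85 ≈ 1646.9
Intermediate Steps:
J(L) = -6*L/(-9 + L) (J(L) = -3*(L + L)/(L - 9) = -3*2*L/(-9 + L) = -6*L/(-9 + L))
x(z) = 8/17 (x(z) = -8*(-1/17) = 8/17)
J(Q(7))*(-686) + x(-18) = -6*(1 - 1*7)/(-9 + (1 - 1*7))*(-686) + 8/17 = -6*(1 - 7)/(-9 + (1 - 7))*(-686) + 8/17 = -6*(-6)/(-9 - 6)*(-686) + 8/17 = -6*(-6)/(-15)*(-686) + 8/17 = -6*(-6)*(-1/15)*(-686) + 8/17 = -12/5*(-686) + 8/17 = 8232/5 + 8/17 = 139984/85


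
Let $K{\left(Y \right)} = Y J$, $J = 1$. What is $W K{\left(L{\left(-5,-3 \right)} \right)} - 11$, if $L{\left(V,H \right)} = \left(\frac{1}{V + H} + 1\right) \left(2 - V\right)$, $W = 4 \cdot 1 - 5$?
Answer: $- \frac{137}{8} \approx -17.125$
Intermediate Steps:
$W = -1$ ($W = 4 - 5 = -1$)
$L{\left(V,H \right)} = \left(1 + \frac{1}{H + V}\right) \left(2 - V\right)$ ($L{\left(V,H \right)} = \left(\frac{1}{H + V} + 1\right) \left(2 - V\right) = \left(1 + \frac{1}{H + V}\right) \left(2 - V\right)$)
$K{\left(Y \right)} = Y$ ($K{\left(Y \right)} = Y 1 = Y$)
$W K{\left(L{\left(-5,-3 \right)} \right)} - 11 = - \frac{2 - 5 - \left(-5\right)^{2} + 2 \left(-3\right) - \left(-3\right) \left(-5\right)}{-3 - 5} - 11 = - \frac{2 - 5 - 25 - 6 - 15}{-8} - 11 = - \frac{\left(-1\right) \left(2 - 5 - 25 - 6 - 15\right)}{8} - 11 = - \frac{\left(-1\right) \left(-49\right)}{8} - 11 = \left(-1\right) \frac{49}{8} - 11 = - \frac{49}{8} - 11 = - \frac{137}{8}$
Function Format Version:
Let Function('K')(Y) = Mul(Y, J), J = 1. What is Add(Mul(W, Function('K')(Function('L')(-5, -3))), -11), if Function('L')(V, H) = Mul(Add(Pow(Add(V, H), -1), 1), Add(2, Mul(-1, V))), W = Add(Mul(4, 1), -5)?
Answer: Rational(-137, 8) ≈ -17.125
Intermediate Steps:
W = -1 (W = Add(4, -5) = -1)
Function('L')(V, H) = Mul(Add(1, Pow(Add(H, V), -1)), Add(2, Mul(-1, V))) (Function('L')(V, H) = Mul(Add(Pow(Add(H, V), -1), 1), Add(2, Mul(-1, V))) = Mul(Add(1, Pow(Add(H, V), -1)), Add(2, Mul(-1, V))))
Function('K')(Y) = Y (Function('K')(Y) = Mul(Y, 1) = Y)
Add(Mul(W, Function('K')(Function('L')(-5, -3))), -11) = Add(Mul(-1, Mul(Pow(Add(-3, -5), -1), Add(2, -5, Mul(-1, Pow(-5, 2)), Mul(2, -3), Mul(-1, -3, -5)))), -11) = Add(Mul(-1, Mul(Pow(-8, -1), Add(2, -5, Mul(-1, 25), -6, -15))), -11) = Add(Mul(-1, Mul(Rational(-1, 8), Add(2, -5, -25, -6, -15))), -11) = Add(Mul(-1, Mul(Rational(-1, 8), -49)), -11) = Add(Mul(-1, Rational(49, 8)), -11) = Add(Rational(-49, 8), -11) = Rational(-137, 8)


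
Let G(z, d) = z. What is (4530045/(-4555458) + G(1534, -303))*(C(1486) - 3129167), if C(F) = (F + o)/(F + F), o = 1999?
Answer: -21648704445062980051/4512940392 ≈ -4.7970e+9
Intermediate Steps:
C(F) = (1999 + F)/(2*F) (C(F) = (F + 1999)/(F + F) = (1999 + F)/((2*F)) = (1999 + F)*(1/(2*F)) = (1999 + F)/(2*F))
(4530045/(-4555458) + G(1534, -303))*(C(1486) - 3129167) = (4530045/(-4555458) + 1534)*((½)*(1999 + 1486)/1486 - 3129167) = (4530045*(-1/4555458) + 1534)*((½)*(1/1486)*3485 - 3129167) = (-1510015/1518486 + 1534)*(3485/2972 - 3129167) = (2327847509/1518486)*(-9299880839/2972) = -21648704445062980051/4512940392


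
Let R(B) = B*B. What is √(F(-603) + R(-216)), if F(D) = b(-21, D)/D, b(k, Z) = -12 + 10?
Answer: √1884949190/201 ≈ 216.00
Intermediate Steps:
b(k, Z) = -2
F(D) = -2/D
R(B) = B²
√(F(-603) + R(-216)) = √(-2/(-603) + (-216)²) = √(-2*(-1/603) + 46656) = √(2/603 + 46656) = √(28133570/603) = √1884949190/201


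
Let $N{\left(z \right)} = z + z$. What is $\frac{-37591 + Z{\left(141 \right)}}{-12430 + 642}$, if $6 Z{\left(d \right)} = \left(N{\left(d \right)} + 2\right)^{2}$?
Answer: $\frac{72445}{35364} \approx 2.0486$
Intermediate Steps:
$N{\left(z \right)} = 2 z$
$Z{\left(d \right)} = \frac{\left(2 + 2 d\right)^{2}}{6}$ ($Z{\left(d \right)} = \frac{\left(2 d + 2\right)^{2}}{6} = \frac{\left(2 + 2 d\right)^{2}}{6}$)
$\frac{-37591 + Z{\left(141 \right)}}{-12430 + 642} = \frac{-37591 + \frac{2 \left(1 + 141\right)^{2}}{3}}{-12430 + 642} = \frac{-37591 + \frac{2 \cdot 142^{2}}{3}}{-11788} = \left(-37591 + \frac{2}{3} \cdot 20164\right) \left(- \frac{1}{11788}\right) = \left(-37591 + \frac{40328}{3}\right) \left(- \frac{1}{11788}\right) = \left(- \frac{72445}{3}\right) \left(- \frac{1}{11788}\right) = \frac{72445}{35364}$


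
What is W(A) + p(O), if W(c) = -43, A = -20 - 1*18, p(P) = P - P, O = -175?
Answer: -43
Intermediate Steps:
p(P) = 0
A = -38 (A = -20 - 18 = -38)
W(A) + p(O) = -43 + 0 = -43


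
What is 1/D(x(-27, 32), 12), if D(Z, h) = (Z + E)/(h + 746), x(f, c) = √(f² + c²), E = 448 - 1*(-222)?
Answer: 507860/447147 - 758*√1753/447147 ≈ 1.0648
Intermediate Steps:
E = 670 (E = 448 + 222 = 670)
x(f, c) = √(c² + f²)
D(Z, h) = (670 + Z)/(746 + h) (D(Z, h) = (Z + 670)/(h + 746) = (670 + Z)/(746 + h))
1/D(x(-27, 32), 12) = 1/((670 + √(32² + (-27)²))/(746 + 12)) = 1/((670 + √(1024 + 729))/758) = 1/((670 + √1753)/758) = 1/(335/379 + √1753/758)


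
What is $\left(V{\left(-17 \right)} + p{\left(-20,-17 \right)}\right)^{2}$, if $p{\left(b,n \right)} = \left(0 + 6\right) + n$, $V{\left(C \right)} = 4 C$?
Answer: $6241$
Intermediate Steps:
$p{\left(b,n \right)} = 6 + n$
$\left(V{\left(-17 \right)} + p{\left(-20,-17 \right)}\right)^{2} = \left(4 \left(-17\right) + \left(6 - 17\right)\right)^{2} = \left(-68 - 11\right)^{2} = \left(-79\right)^{2} = 6241$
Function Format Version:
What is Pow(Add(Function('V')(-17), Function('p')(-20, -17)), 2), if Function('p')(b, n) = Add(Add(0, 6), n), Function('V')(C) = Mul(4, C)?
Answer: 6241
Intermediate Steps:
Function('p')(b, n) = Add(6, n)
Pow(Add(Function('V')(-17), Function('p')(-20, -17)), 2) = Pow(Add(Mul(4, -17), Add(6, -17)), 2) = Pow(Add(-68, -11), 2) = Pow(-79, 2) = 6241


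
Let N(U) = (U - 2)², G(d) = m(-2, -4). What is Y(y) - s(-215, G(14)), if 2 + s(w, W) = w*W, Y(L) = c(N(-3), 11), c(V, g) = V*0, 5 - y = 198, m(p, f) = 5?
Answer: 1077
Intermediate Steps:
G(d) = 5
y = -193 (y = 5 - 1*198 = 5 - 198 = -193)
N(U) = (-2 + U)²
c(V, g) = 0
Y(L) = 0
s(w, W) = -2 + W*w (s(w, W) = -2 + w*W = -2 + W*w)
Y(y) - s(-215, G(14)) = 0 - (-2 + 5*(-215)) = 0 - (-2 - 1075) = 0 - 1*(-1077) = 0 + 1077 = 1077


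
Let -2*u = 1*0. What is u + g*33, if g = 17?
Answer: 561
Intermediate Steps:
u = 0 (u = -0/2 = -½*0 = 0)
u + g*33 = 0 + 17*33 = 0 + 561 = 561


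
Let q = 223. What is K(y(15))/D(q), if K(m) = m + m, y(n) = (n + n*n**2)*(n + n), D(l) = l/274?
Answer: 55731600/223 ≈ 2.4992e+5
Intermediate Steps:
D(l) = l/274 (D(l) = l*(1/274) = l/274)
y(n) = 2*n*(n + n**3) (y(n) = (n + n**3)*(2*n) = 2*n*(n + n**3))
K(m) = 2*m
K(y(15))/D(q) = (2*(2*15**2*(1 + 15**2)))/(((1/274)*223)) = (2*(2*225*(1 + 225)))/(223/274) = (2*(2*225*226))*(274/223) = (2*101700)*(274/223) = 203400*(274/223) = 55731600/223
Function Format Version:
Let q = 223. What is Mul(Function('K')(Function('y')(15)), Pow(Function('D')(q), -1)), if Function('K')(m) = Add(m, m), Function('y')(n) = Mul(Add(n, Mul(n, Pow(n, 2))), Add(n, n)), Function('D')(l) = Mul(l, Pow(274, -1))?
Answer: Rational(55731600, 223) ≈ 2.4992e+5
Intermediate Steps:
Function('D')(l) = Mul(Rational(1, 274), l) (Function('D')(l) = Mul(l, Rational(1, 274)) = Mul(Rational(1, 274), l))
Function('y')(n) = Mul(2, n, Add(n, Pow(n, 3))) (Function('y')(n) = Mul(Add(n, Pow(n, 3)), Mul(2, n)) = Mul(2, n, Add(n, Pow(n, 3))))
Function('K')(m) = Mul(2, m)
Mul(Function('K')(Function('y')(15)), Pow(Function('D')(q), -1)) = Mul(Mul(2, Mul(2, Pow(15, 2), Add(1, Pow(15, 2)))), Pow(Mul(Rational(1, 274), 223), -1)) = Mul(Mul(2, Mul(2, 225, Add(1, 225))), Pow(Rational(223, 274), -1)) = Mul(Mul(2, Mul(2, 225, 226)), Rational(274, 223)) = Mul(Mul(2, 101700), Rational(274, 223)) = Mul(203400, Rational(274, 223)) = Rational(55731600, 223)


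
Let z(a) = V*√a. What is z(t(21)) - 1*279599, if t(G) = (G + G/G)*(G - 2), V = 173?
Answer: -279599 + 173*√418 ≈ -2.7606e+5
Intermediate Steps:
t(G) = (1 + G)*(-2 + G) (t(G) = (G + 1)*(-2 + G) = (1 + G)*(-2 + G))
z(a) = 173*√a
z(t(21)) - 1*279599 = 173*√(-2 + 21² - 1*21) - 1*279599 = 173*√(-2 + 441 - 21) - 279599 = 173*√418 - 279599 = -279599 + 173*√418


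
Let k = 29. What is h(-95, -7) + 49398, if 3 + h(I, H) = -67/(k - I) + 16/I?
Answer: 581864751/11780 ≈ 49394.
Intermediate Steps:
h(I, H) = -3 - 67/(29 - I) + 16/I (h(I, H) = -3 + (-67/(29 - I) + 16/I) = -3 - 67/(29 - I) + 16/I)
h(-95, -7) + 49398 = (-464 - 3*(-95)² + 170*(-95))/((-95)*(-29 - 95)) + 49398 = -1/95*(-464 - 3*9025 - 16150)/(-124) + 49398 = -1/95*(-1/124)*(-464 - 27075 - 16150) + 49398 = -1/95*(-1/124)*(-43689) + 49398 = -43689/11780 + 49398 = 581864751/11780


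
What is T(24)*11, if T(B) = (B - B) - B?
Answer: -264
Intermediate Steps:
T(B) = -B (T(B) = 0 - B = -B)
T(24)*11 = -1*24*11 = -24*11 = -264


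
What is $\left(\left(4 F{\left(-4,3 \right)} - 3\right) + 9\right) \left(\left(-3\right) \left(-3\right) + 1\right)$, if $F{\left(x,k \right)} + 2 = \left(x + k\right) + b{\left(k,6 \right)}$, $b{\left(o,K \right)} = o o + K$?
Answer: $540$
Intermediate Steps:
$b{\left(o,K \right)} = K + o^{2}$ ($b{\left(o,K \right)} = o^{2} + K = K + o^{2}$)
$F{\left(x,k \right)} = 4 + k + x + k^{2}$ ($F{\left(x,k \right)} = -2 + \left(\left(x + k\right) + \left(6 + k^{2}\right)\right) = -2 + \left(\left(k + x\right) + \left(6 + k^{2}\right)\right) = -2 + \left(6 + k + x + k^{2}\right) = 4 + k + x + k^{2}$)
$\left(\left(4 F{\left(-4,3 \right)} - 3\right) + 9\right) \left(\left(-3\right) \left(-3\right) + 1\right) = \left(\left(4 \left(4 + 3 - 4 + 3^{2}\right) - 3\right) + 9\right) \left(\left(-3\right) \left(-3\right) + 1\right) = \left(\left(4 \left(4 + 3 - 4 + 9\right) - 3\right) + 9\right) \left(9 + 1\right) = \left(\left(4 \cdot 12 - 3\right) + 9\right) 10 = \left(\left(48 - 3\right) + 9\right) 10 = \left(45 + 9\right) 10 = 54 \cdot 10 = 540$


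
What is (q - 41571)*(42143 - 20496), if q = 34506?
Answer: -152936055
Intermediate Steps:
(q - 41571)*(42143 - 20496) = (34506 - 41571)*(42143 - 20496) = -7065*21647 = -152936055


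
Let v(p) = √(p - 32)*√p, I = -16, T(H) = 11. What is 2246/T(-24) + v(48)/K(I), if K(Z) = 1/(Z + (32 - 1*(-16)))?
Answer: 2246/11 + 512*√3 ≈ 1091.0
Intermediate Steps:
v(p) = √p*√(-32 + p) (v(p) = √(-32 + p)*√p = √p*√(-32 + p))
K(Z) = 1/(48 + Z) (K(Z) = 1/(Z + (32 + 16)) = 1/(Z + 48) = 1/(48 + Z))
2246/T(-24) + v(48)/K(I) = 2246/11 + (√48*√(-32 + 48))/(1/(48 - 16)) = 2246*(1/11) + ((4*√3)*√16)/(1/32) = 2246/11 + ((4*√3)*4)/(1/32) = 2246/11 + (16*√3)*32 = 2246/11 + 512*√3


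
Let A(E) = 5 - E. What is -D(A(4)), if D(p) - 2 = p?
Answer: -3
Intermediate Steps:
D(p) = 2 + p
-D(A(4)) = -(2 + (5 - 1*4)) = -(2 + (5 - 4)) = -(2 + 1) = -1*3 = -3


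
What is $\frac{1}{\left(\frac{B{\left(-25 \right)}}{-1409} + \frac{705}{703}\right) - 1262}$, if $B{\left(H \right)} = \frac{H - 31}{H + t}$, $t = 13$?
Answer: $- \frac{2971581}{3747165029} \approx -0.00079302$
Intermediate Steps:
$B{\left(H \right)} = \frac{-31 + H}{13 + H}$ ($B{\left(H \right)} = \frac{H - 31}{H + 13} = \frac{-31 + H}{13 + H}$)
$\frac{1}{\left(\frac{B{\left(-25 \right)}}{-1409} + \frac{705}{703}\right) - 1262} = \frac{1}{\left(\frac{\frac{1}{13 - 25} \left(-31 - 25\right)}{-1409} + \frac{705}{703}\right) - 1262} = \frac{1}{\left(\frac{1}{-12} \left(-56\right) \left(- \frac{1}{1409}\right) + 705 \cdot \frac{1}{703}\right) - 1262} = \frac{1}{\left(\left(- \frac{1}{12}\right) \left(-56\right) \left(- \frac{1}{1409}\right) + \frac{705}{703}\right) - 1262} = \frac{1}{\left(\frac{14}{3} \left(- \frac{1}{1409}\right) + \frac{705}{703}\right) - 1262} = \frac{1}{\left(- \frac{14}{4227} + \frac{705}{703}\right) - 1262} = \frac{1}{\frac{2970193}{2971581} - 1262} = \frac{1}{- \frac{3747165029}{2971581}} = - \frac{2971581}{3747165029}$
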